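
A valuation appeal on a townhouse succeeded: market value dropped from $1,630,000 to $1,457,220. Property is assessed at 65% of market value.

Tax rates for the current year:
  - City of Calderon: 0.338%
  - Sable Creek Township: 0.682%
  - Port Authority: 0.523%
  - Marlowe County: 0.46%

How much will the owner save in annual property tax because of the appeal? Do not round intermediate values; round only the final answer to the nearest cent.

$2,249.51

Old assessed value = $1,630,000 × 0.65 = $1,059,500
New assessed value = $1,457,220 × 0.65 = $947,193
Combined rate = 0.00338 + 0.00682 + 0.00523 + 0.0046 = 0.02003
Old tax = $1,059,500 × 0.02003 = $21,221.785
New tax = $947,193 × 0.02003 = $18,972.27579
Reduction = $21,221.785 − $18,972.27579 = $2,249.50921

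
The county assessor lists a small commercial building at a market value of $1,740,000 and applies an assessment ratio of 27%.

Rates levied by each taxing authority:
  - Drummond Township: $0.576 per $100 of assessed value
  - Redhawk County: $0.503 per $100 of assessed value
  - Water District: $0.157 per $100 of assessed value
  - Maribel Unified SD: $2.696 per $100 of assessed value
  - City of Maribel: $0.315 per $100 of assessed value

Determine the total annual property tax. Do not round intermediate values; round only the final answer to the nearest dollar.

$19,952

Assessed value = $1,740,000 × 0.27 = $469,800
Drummond Township: $469,800 × 0.00576 = $2,706.048
Redhawk County: $469,800 × 0.00503 = $2,363.094
Water District: $469,800 × 0.00157 = $737.586
Maribel Unified SD: $469,800 × 0.02696 = $12,665.808
City of Maribel: $469,800 × 0.00315 = $1,479.87
Total = $2,706.048 + $2,363.094 + $737.586 + $12,665.808 + $1,479.87 = $19,952.406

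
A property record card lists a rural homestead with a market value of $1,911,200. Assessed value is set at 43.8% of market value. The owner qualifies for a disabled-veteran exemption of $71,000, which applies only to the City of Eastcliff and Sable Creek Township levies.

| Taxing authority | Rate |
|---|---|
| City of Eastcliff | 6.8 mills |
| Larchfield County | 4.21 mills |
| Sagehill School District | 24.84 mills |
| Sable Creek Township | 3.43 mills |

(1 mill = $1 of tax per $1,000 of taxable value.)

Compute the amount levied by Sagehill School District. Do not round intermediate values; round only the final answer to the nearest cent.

Assessed value = $1,911,200 × 0.438 = $837,105.6
Sagehill School District taxable value = $837,105.6 (exemption does not apply)
Sagehill School District levy = $837,105.6 × 0.02484 = $20,793.703104

$20,793.70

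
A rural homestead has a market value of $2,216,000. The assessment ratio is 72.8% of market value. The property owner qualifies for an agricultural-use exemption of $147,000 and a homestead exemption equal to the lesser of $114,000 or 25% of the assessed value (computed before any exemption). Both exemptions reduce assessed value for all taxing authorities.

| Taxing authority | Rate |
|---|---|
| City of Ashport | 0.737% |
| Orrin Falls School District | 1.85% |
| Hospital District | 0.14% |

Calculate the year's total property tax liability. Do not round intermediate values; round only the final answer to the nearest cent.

Assessed value = $2,216,000 × 0.728 = $1,613,248
Homestead exemption = min($114,000, 25% × $1,613,248) = min($114,000, $403,312) = $114,000 (dollar cap binds)
Taxable value = $1,613,248 − $147,000 − $114,000 = $1,352,248
City of Ashport: $1,352,248 × 0.00737 = $9,966.06776
Orrin Falls School District: $1,352,248 × 0.0185 = $25,016.588
Hospital District: $1,352,248 × 0.0014 = $1,893.1472
Total = $36,875.80296

$36,875.80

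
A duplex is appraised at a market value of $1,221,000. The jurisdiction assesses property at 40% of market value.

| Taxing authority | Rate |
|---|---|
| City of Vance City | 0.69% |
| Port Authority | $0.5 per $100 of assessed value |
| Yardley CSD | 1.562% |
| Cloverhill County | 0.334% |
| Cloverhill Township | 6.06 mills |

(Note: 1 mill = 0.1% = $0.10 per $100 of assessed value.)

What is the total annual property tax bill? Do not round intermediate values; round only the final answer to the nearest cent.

Assessed value = $1,221,000 × 0.4 = $488,400
City of Vance City: $488,400 × 0.0069 = $3,369.96
Port Authority: $488,400 × 0.005 = $2,442
Yardley CSD: $488,400 × 0.01562 = $7,628.808
Cloverhill County: $488,400 × 0.00334 = $1,631.256
Cloverhill Township: $488,400 × 0.00606 = $2,959.704
Total = $18,031.728

$18,031.73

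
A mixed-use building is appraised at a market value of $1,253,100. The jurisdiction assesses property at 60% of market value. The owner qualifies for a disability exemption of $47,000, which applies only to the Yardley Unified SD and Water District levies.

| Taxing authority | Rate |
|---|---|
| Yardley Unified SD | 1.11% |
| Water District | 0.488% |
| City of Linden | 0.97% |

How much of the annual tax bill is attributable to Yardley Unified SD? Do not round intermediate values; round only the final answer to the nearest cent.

Assessed value = $1,253,100 × 0.6 = $751,860
Yardley Unified SD taxable value = $751,860 − $47,000 = $704,860
Yardley Unified SD levy = $704,860 × 0.0111 = $7,823.946

$7,823.95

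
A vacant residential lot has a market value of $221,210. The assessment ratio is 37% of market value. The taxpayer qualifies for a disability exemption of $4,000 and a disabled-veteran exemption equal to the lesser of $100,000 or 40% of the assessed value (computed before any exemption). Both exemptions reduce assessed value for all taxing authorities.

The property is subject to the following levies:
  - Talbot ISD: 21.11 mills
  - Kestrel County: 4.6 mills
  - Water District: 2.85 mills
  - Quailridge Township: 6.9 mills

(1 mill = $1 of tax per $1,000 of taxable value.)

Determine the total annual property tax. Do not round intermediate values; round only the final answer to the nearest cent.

Assessed value = $221,210 × 0.37 = $81,847.7
Disabled-veteran exemption = min($100,000, 40% × $81,847.7) = min($100,000, $32,739.08) = $32,739.08 (percentage binds)
Taxable value = $81,847.7 − $4,000 − $32,739.08 = $45,108.62
Talbot ISD: $45,108.62 × 0.02111 = $952.2429682
Kestrel County: $45,108.62 × 0.0046 = $207.499652
Water District: $45,108.62 × 0.00285 = $128.559567
Quailridge Township: $45,108.62 × 0.0069 = $311.249478
Total = $1,599.5516652

$1,599.55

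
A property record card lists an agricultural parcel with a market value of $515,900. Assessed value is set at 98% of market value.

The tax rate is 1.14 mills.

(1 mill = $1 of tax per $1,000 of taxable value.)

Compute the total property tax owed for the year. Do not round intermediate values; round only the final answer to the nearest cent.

$576.36

Assessed value = $515,900 × 0.98 = $505,582
Tax = $505,582 × 0.00114 = $576.36348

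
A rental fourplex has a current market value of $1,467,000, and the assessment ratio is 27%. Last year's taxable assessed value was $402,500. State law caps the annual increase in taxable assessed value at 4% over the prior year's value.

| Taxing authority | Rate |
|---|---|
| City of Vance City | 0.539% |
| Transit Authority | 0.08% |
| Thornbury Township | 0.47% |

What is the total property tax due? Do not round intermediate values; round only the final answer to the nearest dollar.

$4,313

Uncapped assessed value = $1,467,000 × 0.27 = $396,090
Cap limit = $402,500 × 1.04 = $418,600
Taxable assessed value = min($396,090, $418,600) = $396,090 (cap does not bind)
City of Vance City: $396,090 × 0.00539 = $2,134.9251
Transit Authority: $396,090 × 0.0008 = $316.872
Thornbury Township: $396,090 × 0.0047 = $1,861.623
Total = $4,313.4201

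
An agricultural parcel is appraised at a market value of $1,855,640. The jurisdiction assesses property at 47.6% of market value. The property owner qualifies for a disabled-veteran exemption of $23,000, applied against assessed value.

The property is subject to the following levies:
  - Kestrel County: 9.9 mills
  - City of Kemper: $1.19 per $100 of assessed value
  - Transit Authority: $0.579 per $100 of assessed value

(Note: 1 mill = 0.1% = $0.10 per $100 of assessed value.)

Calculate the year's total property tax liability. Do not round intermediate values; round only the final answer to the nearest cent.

$23,735.25

Assessed value = $1,855,640 × 0.476 = $883,284.64
Taxable value = $883,284.64 − $23,000 = $860,284.64
Kestrel County: $860,284.64 × 0.0099 = $8,516.817936
City of Kemper: $860,284.64 × 0.0119 = $10,237.387216
Transit Authority: $860,284.64 × 0.00579 = $4,981.0480656
Total = $23,735.2532176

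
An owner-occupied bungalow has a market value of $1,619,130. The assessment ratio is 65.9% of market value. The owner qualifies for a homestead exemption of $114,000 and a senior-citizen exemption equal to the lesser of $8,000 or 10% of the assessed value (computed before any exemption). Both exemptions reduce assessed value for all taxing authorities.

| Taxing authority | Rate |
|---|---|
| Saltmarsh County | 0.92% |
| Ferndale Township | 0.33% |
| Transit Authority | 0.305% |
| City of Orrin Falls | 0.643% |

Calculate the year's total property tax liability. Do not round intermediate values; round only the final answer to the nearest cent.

$20,771.25

Assessed value = $1,619,130 × 0.659 = $1,067,006.67
Senior-citizen exemption = min($8,000, 10% × $1,067,006.67) = min($8,000, $106,700.667) = $8,000 (dollar cap binds)
Taxable value = $1,067,006.67 − $114,000 − $8,000 = $945,006.67
Saltmarsh County: $945,006.67 × 0.0092 = $8,694.061364
Ferndale Township: $945,006.67 × 0.0033 = $3,118.522011
Transit Authority: $945,006.67 × 0.00305 = $2,882.2703435
City of Orrin Falls: $945,006.67 × 0.00643 = $6,076.3928881
Total = $20,771.2466066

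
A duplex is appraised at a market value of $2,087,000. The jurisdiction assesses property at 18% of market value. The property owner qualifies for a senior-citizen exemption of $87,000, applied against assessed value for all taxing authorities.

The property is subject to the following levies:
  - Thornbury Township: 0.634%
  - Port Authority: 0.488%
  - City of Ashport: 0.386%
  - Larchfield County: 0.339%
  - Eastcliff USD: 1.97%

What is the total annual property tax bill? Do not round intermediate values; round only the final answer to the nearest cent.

Assessed value = $2,087,000 × 0.18 = $375,660
Taxable value = $375,660 − $87,000 = $288,660
Thornbury Township: $288,660 × 0.00634 = $1,830.1044
Port Authority: $288,660 × 0.00488 = $1,408.6608
City of Ashport: $288,660 × 0.00386 = $1,114.2276
Larchfield County: $288,660 × 0.00339 = $978.5574
Eastcliff USD: $288,660 × 0.0197 = $5,686.602
Total = $1,830.1044 + $1,408.6608 + $1,114.2276 + $978.5574 + $5,686.602 = $11,018.1522

$11,018.15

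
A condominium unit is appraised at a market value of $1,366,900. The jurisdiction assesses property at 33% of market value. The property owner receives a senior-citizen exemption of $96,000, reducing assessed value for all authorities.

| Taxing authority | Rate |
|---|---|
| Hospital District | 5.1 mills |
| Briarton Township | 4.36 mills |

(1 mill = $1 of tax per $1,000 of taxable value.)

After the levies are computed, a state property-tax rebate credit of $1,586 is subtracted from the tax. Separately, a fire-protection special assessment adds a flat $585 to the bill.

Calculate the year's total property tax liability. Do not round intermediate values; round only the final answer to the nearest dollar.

$2,358

Assessed value = $1,366,900 × 0.33 = $451,077
Taxable value = $451,077 − $96,000 = $355,077
Hospital District: $355,077 × 0.0051 = $1,810.8927
Briarton Township: $355,077 × 0.00436 = $1,548.13572
Levies subtotal = $3,359.02842
After credit = $3,359.02842 − $1,586 = $1,773.02842
Total = $1,773.02842 + $585 = $2,358.02842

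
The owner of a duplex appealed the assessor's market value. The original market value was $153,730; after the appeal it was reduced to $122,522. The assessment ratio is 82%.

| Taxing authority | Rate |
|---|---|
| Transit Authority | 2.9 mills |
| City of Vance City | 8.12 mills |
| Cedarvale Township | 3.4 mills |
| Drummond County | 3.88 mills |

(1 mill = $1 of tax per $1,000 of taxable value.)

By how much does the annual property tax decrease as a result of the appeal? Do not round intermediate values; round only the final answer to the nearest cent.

$468.31

Old assessed value = $153,730 × 0.82 = $126,058.6
New assessed value = $122,522 × 0.82 = $100,468.04
Combined rate = 0.0029 + 0.00812 + 0.0034 + 0.00388 = 0.0183
Old tax = $126,058.6 × 0.0183 = $2,306.87238
New tax = $100,468.04 × 0.0183 = $1,838.565132
Reduction = $2,306.87238 − $1,838.565132 = $468.307248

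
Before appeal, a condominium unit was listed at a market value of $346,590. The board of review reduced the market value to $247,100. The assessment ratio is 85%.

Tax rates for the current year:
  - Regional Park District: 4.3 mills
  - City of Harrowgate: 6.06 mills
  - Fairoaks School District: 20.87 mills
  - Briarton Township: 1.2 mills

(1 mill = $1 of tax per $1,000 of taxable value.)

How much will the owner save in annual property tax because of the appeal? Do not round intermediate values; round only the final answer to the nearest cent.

Old assessed value = $346,590 × 0.85 = $294,601.5
New assessed value = $247,100 × 0.85 = $210,035
Combined rate = 0.0043 + 0.00606 + 0.02087 + 0.0012 = 0.03243
Old tax = $294,601.5 × 0.03243 = $9,553.926645
New tax = $210,035 × 0.03243 = $6,811.43505
Reduction = $9,553.926645 − $6,811.43505 = $2,742.491595

$2,742.49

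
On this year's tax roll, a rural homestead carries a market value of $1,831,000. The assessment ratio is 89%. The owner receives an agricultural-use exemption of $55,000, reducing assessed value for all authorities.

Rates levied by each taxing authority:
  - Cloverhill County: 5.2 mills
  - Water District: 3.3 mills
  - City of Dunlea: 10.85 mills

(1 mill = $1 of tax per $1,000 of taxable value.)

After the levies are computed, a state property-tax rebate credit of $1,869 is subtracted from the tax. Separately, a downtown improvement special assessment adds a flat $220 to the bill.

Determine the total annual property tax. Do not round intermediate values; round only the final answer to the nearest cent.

Assessed value = $1,831,000 × 0.89 = $1,629,590
Taxable value = $1,629,590 − $55,000 = $1,574,590
Cloverhill County: $1,574,590 × 0.0052 = $8,187.868
Water District: $1,574,590 × 0.0033 = $5,196.147
City of Dunlea: $1,574,590 × 0.01085 = $17,084.3015
Levies subtotal = $30,468.3165
After credit = $30,468.3165 − $1,869 = $28,599.3165
Total = $28,599.3165 + $220 = $28,819.3165

$28,819.32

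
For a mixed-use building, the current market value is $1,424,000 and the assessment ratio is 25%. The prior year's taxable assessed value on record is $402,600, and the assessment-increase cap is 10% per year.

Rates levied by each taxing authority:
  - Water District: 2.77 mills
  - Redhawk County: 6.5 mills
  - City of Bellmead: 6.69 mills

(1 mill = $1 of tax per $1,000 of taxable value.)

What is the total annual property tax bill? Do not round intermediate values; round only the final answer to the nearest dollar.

Uncapped assessed value = $1,424,000 × 0.25 = $356,000
Cap limit = $402,600 × 1.1 = $442,860
Taxable assessed value = min($356,000, $442,860) = $356,000 (cap does not bind)
Water District: $356,000 × 0.00277 = $986.12
Redhawk County: $356,000 × 0.0065 = $2,314
City of Bellmead: $356,000 × 0.00669 = $2,381.64
Total = $5,681.76

$5,682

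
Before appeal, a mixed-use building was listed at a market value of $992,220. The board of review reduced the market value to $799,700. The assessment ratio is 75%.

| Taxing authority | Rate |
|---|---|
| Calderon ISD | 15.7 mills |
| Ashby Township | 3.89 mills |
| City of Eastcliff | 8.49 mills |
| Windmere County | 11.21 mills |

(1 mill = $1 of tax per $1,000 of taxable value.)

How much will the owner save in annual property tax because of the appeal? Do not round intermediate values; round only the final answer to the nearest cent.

Old assessed value = $992,220 × 0.75 = $744,165
New assessed value = $799,700 × 0.75 = $599,775
Combined rate = 0.0157 + 0.00389 + 0.00849 + 0.01121 = 0.03929
Old tax = $744,165 × 0.03929 = $29,238.24285
New tax = $599,775 × 0.03929 = $23,565.15975
Reduction = $29,238.24285 − $23,565.15975 = $5,673.0831

$5,673.08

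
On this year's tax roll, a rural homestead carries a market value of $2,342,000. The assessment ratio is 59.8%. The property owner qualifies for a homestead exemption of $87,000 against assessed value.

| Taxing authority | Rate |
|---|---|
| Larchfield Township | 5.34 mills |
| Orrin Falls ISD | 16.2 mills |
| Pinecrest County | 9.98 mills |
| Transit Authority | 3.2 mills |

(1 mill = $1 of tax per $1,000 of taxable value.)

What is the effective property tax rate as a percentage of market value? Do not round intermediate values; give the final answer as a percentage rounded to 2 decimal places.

Assessed value = $2,342,000 × 0.598 = $1,400,516
Taxable value = $1,400,516 − $87,000 = $1,313,516
Larchfield Township: $1,313,516 × 0.00534 = $7,014.17544
Orrin Falls ISD: $1,313,516 × 0.0162 = $21,278.9592
Pinecrest County: $1,313,516 × 0.00998 = $13,108.88968
Transit Authority: $1,313,516 × 0.0032 = $4,203.2512
Total tax = $45,605.27552
Effective rate = $45,605.27552 ÷ $2,342,000 = 1.95% of market value

1.95%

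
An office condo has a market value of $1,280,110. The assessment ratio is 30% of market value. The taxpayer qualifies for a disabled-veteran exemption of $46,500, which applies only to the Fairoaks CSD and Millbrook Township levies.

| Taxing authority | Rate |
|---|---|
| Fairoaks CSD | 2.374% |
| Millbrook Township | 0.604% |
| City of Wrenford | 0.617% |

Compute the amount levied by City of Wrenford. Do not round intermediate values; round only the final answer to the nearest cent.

Assessed value = $1,280,110 × 0.3 = $384,033
City of Wrenford taxable value = $384,033 (exemption does not apply)
City of Wrenford levy = $384,033 × 0.00617 = $2,369.48361

$2,369.48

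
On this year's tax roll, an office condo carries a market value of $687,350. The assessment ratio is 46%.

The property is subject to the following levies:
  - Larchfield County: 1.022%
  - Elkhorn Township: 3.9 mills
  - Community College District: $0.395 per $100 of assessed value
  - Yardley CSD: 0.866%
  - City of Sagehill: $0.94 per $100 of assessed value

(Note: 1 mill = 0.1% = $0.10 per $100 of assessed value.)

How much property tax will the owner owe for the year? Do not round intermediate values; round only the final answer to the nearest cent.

$11,423.62

Assessed value = $687,350 × 0.46 = $316,181
Larchfield County: $316,181 × 0.01022 = $3,231.36982
Elkhorn Township: $316,181 × 0.0039 = $1,233.1059
Community College District: $316,181 × 0.00395 = $1,248.91495
Yardley CSD: $316,181 × 0.00866 = $2,738.12746
City of Sagehill: $316,181 × 0.0094 = $2,972.1014
Total = $11,423.61953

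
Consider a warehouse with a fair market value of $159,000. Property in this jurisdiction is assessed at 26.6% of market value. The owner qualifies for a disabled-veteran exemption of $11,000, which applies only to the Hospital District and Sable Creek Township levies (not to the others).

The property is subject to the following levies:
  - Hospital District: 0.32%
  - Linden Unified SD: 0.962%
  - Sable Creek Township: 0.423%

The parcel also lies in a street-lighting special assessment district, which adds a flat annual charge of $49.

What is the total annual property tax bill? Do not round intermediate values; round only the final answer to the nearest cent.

Assessed value = $159,000 × 0.266 = $42,294
Hospital District: ($42,294 − $11,000) × 0.0032 = $31,294 × 0.0032 = $100.1408
Linden Unified SD: $42,294 × 0.00962 = $406.86828
Sable Creek Township: ($42,294 − $11,000) × 0.00423 = $31,294 × 0.00423 = $132.37362
Levies subtotal = $639.3827
Total = $639.3827 + $49 = $688.3827

$688.38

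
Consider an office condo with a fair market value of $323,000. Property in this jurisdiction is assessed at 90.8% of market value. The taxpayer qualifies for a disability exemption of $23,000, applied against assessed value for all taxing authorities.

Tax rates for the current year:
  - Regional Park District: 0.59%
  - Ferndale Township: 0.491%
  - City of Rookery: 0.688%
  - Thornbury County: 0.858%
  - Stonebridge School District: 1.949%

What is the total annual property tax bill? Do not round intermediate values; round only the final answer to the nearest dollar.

Assessed value = $323,000 × 0.908 = $293,284
Taxable value = $293,284 − $23,000 = $270,284
Regional Park District: $270,284 × 0.0059 = $1,594.6756
Ferndale Township: $270,284 × 0.00491 = $1,327.09444
City of Rookery: $270,284 × 0.00688 = $1,859.55392
Thornbury County: $270,284 × 0.00858 = $2,319.03672
Stonebridge School District: $270,284 × 0.01949 = $5,267.83516
Total = $1,594.6756 + $1,327.09444 + $1,859.55392 + $2,319.03672 + $5,267.83516 = $12,368.19584

$12,368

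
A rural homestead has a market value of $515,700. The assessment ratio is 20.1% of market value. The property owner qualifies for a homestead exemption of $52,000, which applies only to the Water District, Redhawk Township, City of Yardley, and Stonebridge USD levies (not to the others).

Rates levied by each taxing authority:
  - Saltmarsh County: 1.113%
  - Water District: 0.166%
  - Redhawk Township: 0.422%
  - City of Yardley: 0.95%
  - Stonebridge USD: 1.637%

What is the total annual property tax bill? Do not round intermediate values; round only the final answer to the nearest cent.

$2,793.76

Assessed value = $515,700 × 0.201 = $103,655.7
Saltmarsh County: $103,655.7 × 0.01113 = $1,153.687941
Water District: ($103,655.7 − $52,000) × 0.00166 = $51,655.7 × 0.00166 = $85.748462
Redhawk Township: ($103,655.7 − $52,000) × 0.00422 = $51,655.7 × 0.00422 = $217.987054
City of Yardley: ($103,655.7 − $52,000) × 0.0095 = $51,655.7 × 0.0095 = $490.72915
Stonebridge USD: ($103,655.7 − $52,000) × 0.01637 = $51,655.7 × 0.01637 = $845.603809
Total = $2,793.756416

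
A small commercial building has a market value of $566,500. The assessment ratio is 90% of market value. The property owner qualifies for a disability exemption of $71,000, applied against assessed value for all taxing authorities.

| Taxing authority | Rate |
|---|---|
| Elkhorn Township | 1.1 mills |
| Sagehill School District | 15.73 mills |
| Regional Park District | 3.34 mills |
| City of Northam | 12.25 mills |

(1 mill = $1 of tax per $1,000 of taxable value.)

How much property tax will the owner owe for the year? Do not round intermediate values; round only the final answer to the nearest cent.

Assessed value = $566,500 × 0.9 = $509,850
Taxable value = $509,850 − $71,000 = $438,850
Elkhorn Township: $438,850 × 0.0011 = $482.735
Sagehill School District: $438,850 × 0.01573 = $6,903.1105
Regional Park District: $438,850 × 0.00334 = $1,465.759
City of Northam: $438,850 × 0.01225 = $5,375.9125
Total = $482.735 + $6,903.1105 + $1,465.759 + $5,375.9125 = $14,227.517

$14,227.52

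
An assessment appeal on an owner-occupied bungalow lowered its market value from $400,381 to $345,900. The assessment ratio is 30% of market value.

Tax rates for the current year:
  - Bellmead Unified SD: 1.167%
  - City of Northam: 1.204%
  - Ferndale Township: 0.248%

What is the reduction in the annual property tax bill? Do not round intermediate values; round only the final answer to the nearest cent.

Old assessed value = $400,381 × 0.3 = $120,114.3
New assessed value = $345,900 × 0.3 = $103,770
Combined rate = 0.01167 + 0.01204 + 0.00248 = 0.02619
Old tax = $120,114.3 × 0.02619 = $3,145.793517
New tax = $103,770 × 0.02619 = $2,717.7363
Reduction = $3,145.793517 − $2,717.7363 = $428.057217

$428.06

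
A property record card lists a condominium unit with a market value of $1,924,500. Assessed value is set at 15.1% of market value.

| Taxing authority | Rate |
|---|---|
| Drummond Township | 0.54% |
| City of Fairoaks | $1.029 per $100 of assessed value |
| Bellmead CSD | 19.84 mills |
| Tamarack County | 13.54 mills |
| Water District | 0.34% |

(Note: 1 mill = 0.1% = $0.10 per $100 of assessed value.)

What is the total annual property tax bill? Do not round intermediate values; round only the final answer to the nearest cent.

$15,247.76

Assessed value = $1,924,500 × 0.151 = $290,599.5
Drummond Township: $290,599.5 × 0.0054 = $1,569.2373
City of Fairoaks: $290,599.5 × 0.01029 = $2,990.268855
Bellmead CSD: $290,599.5 × 0.01984 = $5,765.49408
Tamarack County: $290,599.5 × 0.01354 = $3,934.71723
Water District: $290,599.5 × 0.0034 = $988.0383
Total = $15,247.755765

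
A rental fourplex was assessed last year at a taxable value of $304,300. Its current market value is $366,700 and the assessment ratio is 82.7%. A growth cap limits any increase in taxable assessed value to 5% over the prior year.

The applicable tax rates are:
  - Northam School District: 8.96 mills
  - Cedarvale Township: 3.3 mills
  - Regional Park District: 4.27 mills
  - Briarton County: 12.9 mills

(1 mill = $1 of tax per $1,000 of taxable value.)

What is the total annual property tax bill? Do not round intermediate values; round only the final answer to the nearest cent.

$8,924.97

Uncapped assessed value = $366,700 × 0.827 = $303,260.9
Cap limit = $304,300 × 1.05 = $319,515
Taxable assessed value = min($303,260.9, $319,515) = $303,260.9 (cap does not bind)
Northam School District: $303,260.9 × 0.00896 = $2,717.217664
Cedarvale Township: $303,260.9 × 0.0033 = $1,000.76097
Regional Park District: $303,260.9 × 0.00427 = $1,294.924043
Briarton County: $303,260.9 × 0.0129 = $3,912.06561
Total = $8,924.968287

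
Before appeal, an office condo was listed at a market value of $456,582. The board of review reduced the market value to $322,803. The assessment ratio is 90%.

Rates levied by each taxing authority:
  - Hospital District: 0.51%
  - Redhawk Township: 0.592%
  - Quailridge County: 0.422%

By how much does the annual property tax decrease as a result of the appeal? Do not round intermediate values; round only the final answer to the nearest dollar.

Old assessed value = $456,582 × 0.9 = $410,923.8
New assessed value = $322,803 × 0.9 = $290,522.7
Combined rate = 0.0051 + 0.00592 + 0.00422 = 0.01524
Old tax = $410,923.8 × 0.01524 = $6,262.478712
New tax = $290,522.7 × 0.01524 = $4,427.565948
Reduction = $6,262.478712 − $4,427.565948 = $1,834.912764

$1,835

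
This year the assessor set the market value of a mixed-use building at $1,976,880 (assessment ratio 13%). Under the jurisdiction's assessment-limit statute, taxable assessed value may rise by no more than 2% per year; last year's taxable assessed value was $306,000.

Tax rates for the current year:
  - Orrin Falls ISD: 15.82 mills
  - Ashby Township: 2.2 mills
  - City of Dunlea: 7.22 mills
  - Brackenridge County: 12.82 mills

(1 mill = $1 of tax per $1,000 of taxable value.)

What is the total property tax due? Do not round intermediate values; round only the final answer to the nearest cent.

$9,781.21

Uncapped assessed value = $1,976,880 × 0.13 = $256,994.4
Cap limit = $306,000 × 1.02 = $312,120
Taxable assessed value = min($256,994.4, $312,120) = $256,994.4 (cap does not bind)
Orrin Falls ISD: $256,994.4 × 0.01582 = $4,065.651408
Ashby Township: $256,994.4 × 0.0022 = $565.38768
City of Dunlea: $256,994.4 × 0.00722 = $1,855.499568
Brackenridge County: $256,994.4 × 0.01282 = $3,294.668208
Total = $9,781.206864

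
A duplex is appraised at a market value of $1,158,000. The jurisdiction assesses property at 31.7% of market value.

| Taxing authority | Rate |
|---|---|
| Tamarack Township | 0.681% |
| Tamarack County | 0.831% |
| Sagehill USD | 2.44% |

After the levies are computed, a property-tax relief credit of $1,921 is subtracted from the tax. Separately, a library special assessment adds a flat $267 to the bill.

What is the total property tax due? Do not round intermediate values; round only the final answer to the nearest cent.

$12,853.24

Assessed value = $1,158,000 × 0.317 = $367,086
Tamarack Township: $367,086 × 0.00681 = $2,499.85566
Tamarack County: $367,086 × 0.00831 = $3,050.48466
Sagehill USD: $367,086 × 0.0244 = $8,956.8984
Levies subtotal = $14,507.23872
After credit = $14,507.23872 − $1,921 = $12,586.23872
Total = $12,586.23872 + $267 = $12,853.23872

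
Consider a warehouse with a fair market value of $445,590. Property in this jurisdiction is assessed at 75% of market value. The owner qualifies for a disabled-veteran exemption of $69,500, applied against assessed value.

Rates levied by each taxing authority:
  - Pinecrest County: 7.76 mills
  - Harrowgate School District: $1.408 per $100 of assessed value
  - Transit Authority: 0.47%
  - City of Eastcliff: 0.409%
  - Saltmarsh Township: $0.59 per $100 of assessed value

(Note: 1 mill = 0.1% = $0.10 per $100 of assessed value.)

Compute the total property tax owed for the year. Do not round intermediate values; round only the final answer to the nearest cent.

$9,669.22

Assessed value = $445,590 × 0.75 = $334,192.5
Taxable value = $334,192.5 − $69,500 = $264,692.5
Pinecrest County: $264,692.5 × 0.00776 = $2,054.0138
Harrowgate School District: $264,692.5 × 0.01408 = $3,726.8704
Transit Authority: $264,692.5 × 0.0047 = $1,244.05475
City of Eastcliff: $264,692.5 × 0.00409 = $1,082.592325
Saltmarsh Township: $264,692.5 × 0.0059 = $1,561.68575
Total = $9,669.217025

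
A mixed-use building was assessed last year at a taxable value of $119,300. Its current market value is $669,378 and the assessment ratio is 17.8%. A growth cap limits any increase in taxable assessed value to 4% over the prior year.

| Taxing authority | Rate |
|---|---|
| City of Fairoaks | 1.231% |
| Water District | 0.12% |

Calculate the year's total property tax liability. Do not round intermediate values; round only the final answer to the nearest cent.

$1,609.71

Uncapped assessed value = $669,378 × 0.178 = $119,149.284
Cap limit = $119,300 × 1.04 = $124,072
Taxable assessed value = min($119,149.284, $124,072) = $119,149.284 (cap does not bind)
City of Fairoaks: $119,149.284 × 0.01231 = $1,466.72768604
Water District: $119,149.284 × 0.0012 = $142.9791408
Total = $1,609.70682684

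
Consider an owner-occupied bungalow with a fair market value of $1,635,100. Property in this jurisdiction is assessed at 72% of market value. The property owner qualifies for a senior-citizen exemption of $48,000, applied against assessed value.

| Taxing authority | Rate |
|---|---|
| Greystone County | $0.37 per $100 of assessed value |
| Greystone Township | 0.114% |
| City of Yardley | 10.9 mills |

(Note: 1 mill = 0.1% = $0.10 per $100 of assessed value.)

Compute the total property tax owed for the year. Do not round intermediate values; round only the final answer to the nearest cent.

Assessed value = $1,635,100 × 0.72 = $1,177,272
Taxable value = $1,177,272 − $48,000 = $1,129,272
Greystone County: $1,129,272 × 0.0037 = $4,178.3064
Greystone Township: $1,129,272 × 0.00114 = $1,287.37008
City of Yardley: $1,129,272 × 0.0109 = $12,309.0648
Total = $17,774.74128

$17,774.74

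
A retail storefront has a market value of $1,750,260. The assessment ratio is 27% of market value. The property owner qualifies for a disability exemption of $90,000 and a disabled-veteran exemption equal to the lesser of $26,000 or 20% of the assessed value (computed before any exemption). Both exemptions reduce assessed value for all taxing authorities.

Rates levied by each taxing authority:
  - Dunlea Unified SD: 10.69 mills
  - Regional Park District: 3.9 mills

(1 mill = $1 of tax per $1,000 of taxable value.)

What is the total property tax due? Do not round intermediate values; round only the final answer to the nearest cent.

$5,202.36

Assessed value = $1,750,260 × 0.27 = $472,570.2
Disabled-veteran exemption = min($26,000, 20% × $472,570.2) = min($26,000, $94,514.04) = $26,000 (dollar cap binds)
Taxable value = $472,570.2 − $90,000 − $26,000 = $356,570.2
Dunlea Unified SD: $356,570.2 × 0.01069 = $3,811.735438
Regional Park District: $356,570.2 × 0.0039 = $1,390.62378
Total = $5,202.359218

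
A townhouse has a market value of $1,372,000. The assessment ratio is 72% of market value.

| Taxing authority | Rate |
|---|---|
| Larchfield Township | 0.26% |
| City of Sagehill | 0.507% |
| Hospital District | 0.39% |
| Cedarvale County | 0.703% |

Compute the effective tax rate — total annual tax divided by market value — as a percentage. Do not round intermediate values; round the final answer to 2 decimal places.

Assessed value = $1,372,000 × 0.72 = $987,840
Larchfield Township: $987,840 × 0.0026 = $2,568.384
City of Sagehill: $987,840 × 0.00507 = $5,008.3488
Hospital District: $987,840 × 0.0039 = $3,852.576
Cedarvale County: $987,840 × 0.00703 = $6,944.5152
Total tax = $18,373.824
Effective rate = $18,373.824 ÷ $1,372,000 = 1.34% of market value

1.34%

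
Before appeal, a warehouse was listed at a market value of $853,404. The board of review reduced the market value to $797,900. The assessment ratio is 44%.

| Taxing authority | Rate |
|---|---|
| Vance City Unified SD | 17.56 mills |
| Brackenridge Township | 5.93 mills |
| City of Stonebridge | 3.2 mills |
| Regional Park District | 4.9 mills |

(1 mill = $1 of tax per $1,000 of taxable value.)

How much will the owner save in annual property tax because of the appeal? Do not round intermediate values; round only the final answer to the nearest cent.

Old assessed value = $853,404 × 0.44 = $375,497.76
New assessed value = $797,900 × 0.44 = $351,076
Combined rate = 0.01756 + 0.00593 + 0.0032 + 0.0049 = 0.03159
Old tax = $375,497.76 × 0.03159 = $11,861.9742384
New tax = $351,076 × 0.03159 = $11,090.49084
Reduction = $11,861.9742384 − $11,090.49084 = $771.4833984

$771.48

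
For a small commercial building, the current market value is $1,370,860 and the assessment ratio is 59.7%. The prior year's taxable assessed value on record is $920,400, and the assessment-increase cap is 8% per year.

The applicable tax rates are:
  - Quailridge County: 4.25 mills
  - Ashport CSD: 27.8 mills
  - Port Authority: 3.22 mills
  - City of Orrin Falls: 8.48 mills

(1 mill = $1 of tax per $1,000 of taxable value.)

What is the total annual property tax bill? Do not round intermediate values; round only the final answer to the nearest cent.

Uncapped assessed value = $1,370,860 × 0.597 = $818,403.42
Cap limit = $920,400 × 1.08 = $994,032
Taxable assessed value = min($818,403.42, $994,032) = $818,403.42 (cap does not bind)
Quailridge County: $818,403.42 × 0.00425 = $3,478.214535
Ashport CSD: $818,403.42 × 0.0278 = $22,751.615076
Port Authority: $818,403.42 × 0.00322 = $2,635.2590124
City of Orrin Falls: $818,403.42 × 0.00848 = $6,940.0610016
Total = $35,805.149625

$35,805.15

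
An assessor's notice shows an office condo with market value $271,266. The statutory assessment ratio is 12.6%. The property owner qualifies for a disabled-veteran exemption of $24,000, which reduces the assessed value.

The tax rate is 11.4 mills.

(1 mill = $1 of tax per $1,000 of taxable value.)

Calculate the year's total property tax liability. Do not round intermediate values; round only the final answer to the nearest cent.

Assessed value = $271,266 × 0.126 = $34,179.516
Taxable value = $34,179.516 − $24,000 = $10,179.516
Tax = $10,179.516 × 0.0114 = $116.0464824

$116.05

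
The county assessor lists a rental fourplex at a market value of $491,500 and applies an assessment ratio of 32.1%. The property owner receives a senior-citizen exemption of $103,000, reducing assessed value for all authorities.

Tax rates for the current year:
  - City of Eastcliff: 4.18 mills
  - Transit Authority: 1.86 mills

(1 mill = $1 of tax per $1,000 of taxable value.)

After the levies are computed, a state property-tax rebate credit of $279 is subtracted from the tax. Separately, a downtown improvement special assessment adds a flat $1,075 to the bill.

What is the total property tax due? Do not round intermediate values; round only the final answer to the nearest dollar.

Assessed value = $491,500 × 0.321 = $157,771.5
Taxable value = $157,771.5 − $103,000 = $54,771.5
City of Eastcliff: $54,771.5 × 0.00418 = $228.94487
Transit Authority: $54,771.5 × 0.00186 = $101.87499
Levies subtotal = $330.81986
After credit = $330.81986 − $279 = $51.81986
Total = $51.81986 + $1,075 = $1,126.81986

$1,127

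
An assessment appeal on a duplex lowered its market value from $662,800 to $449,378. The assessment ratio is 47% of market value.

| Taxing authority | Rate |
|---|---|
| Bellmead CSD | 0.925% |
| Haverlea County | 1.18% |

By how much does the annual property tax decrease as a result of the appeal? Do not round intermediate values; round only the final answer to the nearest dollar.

Old assessed value = $662,800 × 0.47 = $311,516
New assessed value = $449,378 × 0.47 = $211,207.66
Combined rate = 0.00925 + 0.0118 = 0.02105
Old tax = $311,516 × 0.02105 = $6,557.4118
New tax = $211,207.66 × 0.02105 = $4,445.921243
Reduction = $6,557.4118 − $4,445.921243 = $2,111.490557

$2,111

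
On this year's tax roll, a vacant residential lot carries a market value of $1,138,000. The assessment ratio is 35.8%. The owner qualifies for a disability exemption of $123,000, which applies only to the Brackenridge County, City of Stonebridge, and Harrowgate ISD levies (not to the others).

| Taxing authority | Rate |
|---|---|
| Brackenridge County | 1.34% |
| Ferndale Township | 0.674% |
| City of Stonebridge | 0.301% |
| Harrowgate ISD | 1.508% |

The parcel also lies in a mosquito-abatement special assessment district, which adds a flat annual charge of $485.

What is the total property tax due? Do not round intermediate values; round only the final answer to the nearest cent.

$12,186.78

Assessed value = $1,138,000 × 0.358 = $407,404
Brackenridge County: ($407,404 − $123,000) × 0.0134 = $284,404 × 0.0134 = $3,811.0136
Ferndale Township: $407,404 × 0.00674 = $2,745.90296
City of Stonebridge: ($407,404 − $123,000) × 0.00301 = $284,404 × 0.00301 = $856.05604
Harrowgate ISD: ($407,404 − $123,000) × 0.01508 = $284,404 × 0.01508 = $4,288.81232
Levies subtotal = $11,701.78492
Total = $11,701.78492 + $485 = $12,186.78492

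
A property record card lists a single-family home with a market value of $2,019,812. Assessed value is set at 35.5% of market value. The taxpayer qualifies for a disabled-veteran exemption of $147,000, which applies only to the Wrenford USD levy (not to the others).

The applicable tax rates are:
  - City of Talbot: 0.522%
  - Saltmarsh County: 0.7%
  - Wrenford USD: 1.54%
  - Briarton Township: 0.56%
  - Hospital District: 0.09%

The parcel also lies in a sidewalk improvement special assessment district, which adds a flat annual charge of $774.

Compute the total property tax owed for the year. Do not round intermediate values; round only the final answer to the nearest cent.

$22,975.37

Assessed value = $2,019,812 × 0.355 = $717,033.26
City of Talbot: $717,033.26 × 0.00522 = $3,742.9136172
Saltmarsh County: $717,033.26 × 0.007 = $5,019.23282
Wrenford USD: ($717,033.26 − $147,000) × 0.0154 = $570,033.26 × 0.0154 = $8,778.512204
Briarton Township: $717,033.26 × 0.0056 = $4,015.386256
Hospital District: $717,033.26 × 0.0009 = $645.329934
Levies subtotal = $22,201.3748312
Total = $22,201.3748312 + $774 = $22,975.3748312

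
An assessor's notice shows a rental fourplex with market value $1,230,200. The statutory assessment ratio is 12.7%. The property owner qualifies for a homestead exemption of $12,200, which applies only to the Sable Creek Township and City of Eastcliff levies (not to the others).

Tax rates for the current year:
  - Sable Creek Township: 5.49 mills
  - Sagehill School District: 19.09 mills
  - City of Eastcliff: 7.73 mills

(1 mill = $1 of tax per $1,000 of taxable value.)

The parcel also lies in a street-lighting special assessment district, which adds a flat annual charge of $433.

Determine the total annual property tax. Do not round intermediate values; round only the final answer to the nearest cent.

Assessed value = $1,230,200 × 0.127 = $156,235.4
Sable Creek Township: ($156,235.4 − $12,200) × 0.00549 = $144,035.4 × 0.00549 = $790.754346
Sagehill School District: $156,235.4 × 0.01909 = $2,982.533786
City of Eastcliff: ($156,235.4 − $12,200) × 0.00773 = $144,035.4 × 0.00773 = $1,113.393642
Levies subtotal = $4,886.681774
Total = $4,886.681774 + $433 = $5,319.681774

$5,319.68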